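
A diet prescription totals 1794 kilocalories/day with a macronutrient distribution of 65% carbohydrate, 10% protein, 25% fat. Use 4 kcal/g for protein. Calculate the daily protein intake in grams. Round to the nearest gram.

Protein energy = 10% × 1794 = 179.4 kcal.
At 4 kcal/g: 179.4 ÷ 4 = 44.85 g.

45 g/day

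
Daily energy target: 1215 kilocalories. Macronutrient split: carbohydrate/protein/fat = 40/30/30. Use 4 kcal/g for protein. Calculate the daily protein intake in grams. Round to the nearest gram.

91 g/day

Protein energy = 30% × 1215 = 364.5 kcal.
At 4 kcal/g: 364.5 ÷ 4 = 91.125 g.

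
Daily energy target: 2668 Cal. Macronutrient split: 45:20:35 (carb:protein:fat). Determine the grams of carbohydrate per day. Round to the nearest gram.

Carbohydrate energy = 45% × 2668 = 1200.6 kcal.
At 4 kcal/g: 1200.6 ÷ 4 = 300.15 g.

300 g/day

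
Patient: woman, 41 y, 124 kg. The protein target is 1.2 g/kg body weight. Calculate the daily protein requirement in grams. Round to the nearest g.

Protein = 1.2 g/kg × 124 kg = 148.8 g/day.

149 g/day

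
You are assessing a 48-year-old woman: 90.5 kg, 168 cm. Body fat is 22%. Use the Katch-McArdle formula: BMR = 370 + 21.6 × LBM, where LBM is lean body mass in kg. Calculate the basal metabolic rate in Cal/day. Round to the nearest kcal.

LBM = 90.5 × (1 − 0.22) = 70.59 kg. Katch-McArdle: BMR = 370 + 21.6 × 70.59 = 1894.744 kcal/day.

1895 Cal/day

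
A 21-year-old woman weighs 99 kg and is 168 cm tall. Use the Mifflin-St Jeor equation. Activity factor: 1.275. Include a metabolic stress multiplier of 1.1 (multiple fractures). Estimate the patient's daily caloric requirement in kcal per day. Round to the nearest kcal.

2488 kcal per day

Mifflin-St Jeor (female): BMR = 10(99) + 6.25(168) − 5(21) − 161 = 990 + 1050 − 105 − 161 = 1774 kcal/day.
TEE = BMR × activity factor = 1774 × 1.275 = 2261.85 kcal/day.
Apply stress factor: 2261.85 × 1.1 = 2488.035 kcal/day.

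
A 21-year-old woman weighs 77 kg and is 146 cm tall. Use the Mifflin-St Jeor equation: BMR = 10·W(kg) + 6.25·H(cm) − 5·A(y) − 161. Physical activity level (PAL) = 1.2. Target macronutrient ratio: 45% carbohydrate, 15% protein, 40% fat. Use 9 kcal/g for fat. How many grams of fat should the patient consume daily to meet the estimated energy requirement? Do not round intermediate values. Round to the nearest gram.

76 g/day

Mifflin-St Jeor (female): BMR = 10(77) + 6.25(146) − 5(21) − 161 = 770 + 912.5 − 105 − 161 = 1416.5 kcal/day.
TEE = 1416.5 × 1.2 = 1699.8 kcal/day.
Fat energy = 40% × 1699.8 = 679.92 kcal.
Fat = 679.92 ÷ 9 kcal/g = 75.5467 g.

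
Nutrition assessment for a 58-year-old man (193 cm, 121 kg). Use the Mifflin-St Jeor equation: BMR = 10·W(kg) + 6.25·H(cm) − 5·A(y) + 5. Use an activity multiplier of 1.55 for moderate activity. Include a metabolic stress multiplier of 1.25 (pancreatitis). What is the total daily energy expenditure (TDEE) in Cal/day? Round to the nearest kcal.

Mifflin-St Jeor (male): BMR = 10(121) + 6.25(193) − 5(58) + 5 = 1210 + 1206.25 − 290 + 5 = 2131.25 kcal/day.
TEE = BMR × activity factor = 2131.25 × 1.55 = 3303.4375 kcal/day.
Apply stress factor: 3303.4375 × 1.25 = 4129.2969 kcal/day.

4129 Cal/day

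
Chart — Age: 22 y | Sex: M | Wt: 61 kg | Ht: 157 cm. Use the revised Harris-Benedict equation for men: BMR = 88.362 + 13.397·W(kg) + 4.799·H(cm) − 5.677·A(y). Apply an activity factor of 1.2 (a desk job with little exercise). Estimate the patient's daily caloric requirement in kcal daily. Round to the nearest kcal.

Harris-Benedict: BMR = 88.362 + 13.397(61) + 4.799(157) − 5.677(22) = 1534.128 kcal/day.
TEE = BMR × activity factor = 1534.128 × 1.2 = 1840.9536 kcal/day.

1841 kcal daily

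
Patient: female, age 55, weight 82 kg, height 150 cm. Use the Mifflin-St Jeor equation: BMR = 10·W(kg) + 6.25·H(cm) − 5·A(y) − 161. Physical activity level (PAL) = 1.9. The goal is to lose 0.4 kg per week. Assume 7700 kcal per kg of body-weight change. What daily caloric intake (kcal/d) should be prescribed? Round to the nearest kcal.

2071 kcal/d

Mifflin-St Jeor (female): BMR = 10(82) + 6.25(150) − 5(55) − 161 = 820 + 937.5 − 275 − 161 = 1321.5 kcal/day.
TEE = 1321.5 × 1.9 = 2510.85 kcal/day.
Required daily deficit = 0.4 × 7700 ÷ 7 = 440 kcal/day.
Target intake = 2510.85 − 440 = 2070.85 kcal/day.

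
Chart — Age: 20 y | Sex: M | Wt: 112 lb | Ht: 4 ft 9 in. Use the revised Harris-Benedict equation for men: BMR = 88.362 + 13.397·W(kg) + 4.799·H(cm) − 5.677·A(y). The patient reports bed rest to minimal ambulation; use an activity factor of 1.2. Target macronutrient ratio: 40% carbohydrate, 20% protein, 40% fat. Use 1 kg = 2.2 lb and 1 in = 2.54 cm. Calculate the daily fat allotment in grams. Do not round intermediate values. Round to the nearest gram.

72 g/day

Convert to metric: weight = 112 ÷ 2.2 = 50.9091 kg; height = (4×12 + 9) × 2.54 = 57 × 2.54 = 144.78 cm.
Harris-Benedict: BMR = 88.362 + 13.397(50.9091) + 4.799(144.78) − 5.677(20) = 1351.6503 kcal/day.
TEE = 1351.6503 × 1.2 = 1621.9804 kcal/day.
Fat energy = 40% × 1621.9804 = 648.7921 kcal.
Fat = 648.7921 ÷ 9 kcal/g = 72.088 g.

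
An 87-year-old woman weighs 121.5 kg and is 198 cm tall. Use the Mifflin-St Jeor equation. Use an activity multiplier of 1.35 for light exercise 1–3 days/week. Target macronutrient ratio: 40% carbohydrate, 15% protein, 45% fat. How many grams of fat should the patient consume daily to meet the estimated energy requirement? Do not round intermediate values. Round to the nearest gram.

125 g/day

Mifflin-St Jeor (female): BMR = 10(121.5) + 6.25(198) − 5(87) − 161 = 1215 + 1237.5 − 435 − 161 = 1856.5 kcal/day.
TEE = 1856.5 × 1.35 = 2506.275 kcal/day.
Fat energy = 45% × 2506.275 = 1127.8238 kcal.
Fat = 1127.8238 ÷ 9 kcal/g = 125.3138 g.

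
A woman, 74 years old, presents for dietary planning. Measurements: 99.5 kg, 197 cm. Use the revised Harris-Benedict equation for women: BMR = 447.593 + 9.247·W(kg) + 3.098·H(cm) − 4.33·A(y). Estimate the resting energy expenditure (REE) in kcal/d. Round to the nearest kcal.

Harris-Benedict: BMR = 447.593 + 9.247(99.5) + 3.098(197) − 4.33(74) = 1657.5555 kcal/day.

1658 kcal/d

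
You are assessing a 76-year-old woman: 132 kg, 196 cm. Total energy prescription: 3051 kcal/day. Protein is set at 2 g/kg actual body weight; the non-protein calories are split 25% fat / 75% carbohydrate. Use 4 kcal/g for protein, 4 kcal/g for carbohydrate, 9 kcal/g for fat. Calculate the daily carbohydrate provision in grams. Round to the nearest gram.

Protein = 2 × 132 = 264 g → 264 × 4 = 1056 kcal.
Non-protein calories = 3051 − 1056 = 1995 kcal.
Fat: 25% × 1995 = 498.75 kcal; carbohydrate: 1496.25 kcal.
Carbohydrate: 1496.25 kcal ÷ 4 kcal/g = 374.0625 g.

374 g/day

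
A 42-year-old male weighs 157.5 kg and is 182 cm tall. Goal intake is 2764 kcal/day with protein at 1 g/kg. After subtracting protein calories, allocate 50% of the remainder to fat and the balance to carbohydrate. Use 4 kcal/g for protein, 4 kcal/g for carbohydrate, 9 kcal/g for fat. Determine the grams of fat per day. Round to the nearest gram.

119 g/day

Protein = 1 × 157.5 = 157.5 g → 157.5 × 4 = 630 kcal.
Non-protein calories = 2764 − 630 = 2134 kcal.
Fat: 50% × 2134 = 1067 kcal; carbohydrate: 1067 kcal.
Fat: 1067 kcal ÷ 9 kcal/g = 118.5556 g.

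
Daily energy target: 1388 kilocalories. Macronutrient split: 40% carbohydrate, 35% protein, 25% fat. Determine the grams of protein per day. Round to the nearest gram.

121 g/day

Protein energy = 35% × 1388 = 485.8 kcal.
At 4 kcal/g: 485.8 ÷ 4 = 121.45 g.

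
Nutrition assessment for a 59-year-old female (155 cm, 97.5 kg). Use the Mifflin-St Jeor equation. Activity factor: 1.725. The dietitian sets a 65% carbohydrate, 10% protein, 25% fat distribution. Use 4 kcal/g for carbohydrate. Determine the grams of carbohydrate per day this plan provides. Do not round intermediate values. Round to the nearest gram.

Mifflin-St Jeor (female): BMR = 10(97.5) + 6.25(155) − 5(59) − 161 = 975 + 968.75 − 295 − 161 = 1487.75 kcal/day.
TEE = 1487.75 × 1.725 = 2566.3688 kcal/day.
Carbohydrate energy = 65% × 2566.3688 = 1668.1397 kcal.
Carbohydrate = 1668.1397 ÷ 4 kcal/g = 417.0349 g.

417 g/day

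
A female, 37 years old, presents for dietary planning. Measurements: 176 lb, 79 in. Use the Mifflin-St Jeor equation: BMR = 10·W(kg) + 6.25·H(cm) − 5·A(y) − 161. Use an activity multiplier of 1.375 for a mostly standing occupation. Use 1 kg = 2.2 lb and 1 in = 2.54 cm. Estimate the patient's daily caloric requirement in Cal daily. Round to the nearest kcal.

2349 Cal daily

Convert to metric: weight = 176 ÷ 2.2 = 80 kg; height = 79 × 2.54 = 200.66 cm.
Mifflin-St Jeor (female): BMR = 10(80) + 6.25(200.66) − 5(37) − 161 = 800 + 1254.125 − 185 − 161 = 1708.125 kcal/day.
TEE = BMR × activity factor = 1708.125 × 1.375 = 2348.6719 kcal/day.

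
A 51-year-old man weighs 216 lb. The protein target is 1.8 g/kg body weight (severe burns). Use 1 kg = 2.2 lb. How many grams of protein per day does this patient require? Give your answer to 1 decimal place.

Weight in kg = 216 ÷ 2.2 = 98.1818 kg.
Protein = 1.8 g/kg × 98.1818 kg = 176.7273 g/day.

176.7 g/day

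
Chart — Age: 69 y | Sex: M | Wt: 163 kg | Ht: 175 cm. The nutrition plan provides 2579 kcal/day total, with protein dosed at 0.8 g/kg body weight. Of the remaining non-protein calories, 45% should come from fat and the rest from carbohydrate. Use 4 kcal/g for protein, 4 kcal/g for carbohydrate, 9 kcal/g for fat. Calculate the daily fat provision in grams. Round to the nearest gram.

103 g/day

Protein = 0.8 × 163 = 130.4 g → 130.4 × 4 = 521.6 kcal.
Non-protein calories = 2579 − 521.6 = 2057.4 kcal.
Fat: 45% × 2057.4 = 925.83 kcal; carbohydrate: 1131.57 kcal.
Fat: 925.83 kcal ÷ 9 kcal/g = 102.87 g.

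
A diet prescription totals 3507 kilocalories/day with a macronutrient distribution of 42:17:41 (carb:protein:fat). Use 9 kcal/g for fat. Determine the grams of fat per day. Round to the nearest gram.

160 g/day

Fat energy = 41% × 3507 = 1437.87 kcal.
At 9 kcal/g: 1437.87 ÷ 9 = 159.7633 g.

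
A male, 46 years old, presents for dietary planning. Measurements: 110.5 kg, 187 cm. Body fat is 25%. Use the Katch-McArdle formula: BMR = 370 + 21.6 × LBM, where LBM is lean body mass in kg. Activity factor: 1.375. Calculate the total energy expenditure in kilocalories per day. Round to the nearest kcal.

2970 kilocalories per day

LBM = 110.5 × (1 − 0.25) = 82.875 kg. Katch-McArdle: BMR = 370 + 21.6 × 82.875 = 2160.1 kcal/day.
TEE = BMR × activity factor = 2160.1 × 1.375 = 2970.1375 kcal/day.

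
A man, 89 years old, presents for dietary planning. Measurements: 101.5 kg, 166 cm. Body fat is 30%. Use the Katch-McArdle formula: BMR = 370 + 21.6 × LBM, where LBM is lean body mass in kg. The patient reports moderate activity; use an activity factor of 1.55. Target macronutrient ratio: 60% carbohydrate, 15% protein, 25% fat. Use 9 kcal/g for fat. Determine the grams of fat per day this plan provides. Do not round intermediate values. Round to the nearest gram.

LBM = 101.5 × (1 − 0.3) = 71.05 kg. Katch-McArdle: BMR = 370 + 21.6 × 71.05 = 1904.68 kcal/day.
TEE = 1904.68 × 1.55 = 2952.254 kcal/day.
Fat energy = 25% × 2952.254 = 738.0635 kcal.
Fat = 738.0635 ÷ 9 kcal/g = 82.0071 g.

82 g/day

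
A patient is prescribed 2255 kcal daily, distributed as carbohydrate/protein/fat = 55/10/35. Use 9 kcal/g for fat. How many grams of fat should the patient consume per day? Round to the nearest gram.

88 g/day

Fat energy = 35% × 2255 = 789.25 kcal.
At 9 kcal/g: 789.25 ÷ 9 = 87.6944 g.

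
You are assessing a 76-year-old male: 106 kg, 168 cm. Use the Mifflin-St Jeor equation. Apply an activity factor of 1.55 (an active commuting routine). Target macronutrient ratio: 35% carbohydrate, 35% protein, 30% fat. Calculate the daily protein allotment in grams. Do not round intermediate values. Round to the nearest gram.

Mifflin-St Jeor (male): BMR = 10(106) + 6.25(168) − 5(76) + 5 = 1060 + 1050 − 380 + 5 = 1735 kcal/day.
TEE = 1735 × 1.55 = 2689.25 kcal/day.
Protein energy = 35% × 2689.25 = 941.2375 kcal.
Protein = 941.2375 ÷ 4 kcal/g = 235.3094 g.

235 g/day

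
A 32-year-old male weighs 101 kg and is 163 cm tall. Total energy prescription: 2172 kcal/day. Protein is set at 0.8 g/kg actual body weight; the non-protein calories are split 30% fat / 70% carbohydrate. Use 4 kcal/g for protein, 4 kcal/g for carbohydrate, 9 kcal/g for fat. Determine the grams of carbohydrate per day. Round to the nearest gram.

Protein = 0.8 × 101 = 80.8 g → 80.8 × 4 = 323.2 kcal.
Non-protein calories = 2172 − 323.2 = 1848.8 kcal.
Fat: 30% × 1848.8 = 554.64 kcal; carbohydrate: 1294.16 kcal.
Carbohydrate: 1294.16 kcal ÷ 4 kcal/g = 323.54 g.

324 g/day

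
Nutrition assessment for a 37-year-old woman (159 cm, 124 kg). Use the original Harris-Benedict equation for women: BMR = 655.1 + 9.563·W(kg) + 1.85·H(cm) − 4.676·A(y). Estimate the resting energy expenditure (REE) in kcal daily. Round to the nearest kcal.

1962 kcal daily

Harris-Benedict: BMR = 655.1 + 9.563(124) + 1.85(159) − 4.676(37) = 1962.05 kcal/day.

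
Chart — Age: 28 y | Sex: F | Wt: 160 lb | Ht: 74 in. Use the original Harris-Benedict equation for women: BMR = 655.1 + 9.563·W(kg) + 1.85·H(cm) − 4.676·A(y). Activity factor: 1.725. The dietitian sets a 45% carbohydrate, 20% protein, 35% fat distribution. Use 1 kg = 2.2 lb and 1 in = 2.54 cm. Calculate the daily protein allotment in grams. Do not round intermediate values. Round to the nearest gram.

135 g/day

Convert to metric: weight = 160 ÷ 2.2 = 72.7273 kg; height = 74 × 2.54 = 187.96 cm.
Harris-Benedict: BMR = 655.1 + 9.563(72.7273) + 1.85(187.96) − 4.676(28) = 1567.3889 kcal/day.
TEE = 1567.3889 × 1.725 = 2703.7459 kcal/day.
Protein energy = 20% × 2703.7459 = 540.7492 kcal.
Protein = 540.7492 ÷ 4 kcal/g = 135.1873 g.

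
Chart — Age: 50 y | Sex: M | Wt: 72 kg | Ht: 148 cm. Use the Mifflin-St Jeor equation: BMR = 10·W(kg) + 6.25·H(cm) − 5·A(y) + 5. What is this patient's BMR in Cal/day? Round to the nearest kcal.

Mifflin-St Jeor (male): BMR = 10(72) + 6.25(148) − 5(50) + 5 = 720 + 925 − 250 + 5 = 1400 kcal/day.

1400 Cal/day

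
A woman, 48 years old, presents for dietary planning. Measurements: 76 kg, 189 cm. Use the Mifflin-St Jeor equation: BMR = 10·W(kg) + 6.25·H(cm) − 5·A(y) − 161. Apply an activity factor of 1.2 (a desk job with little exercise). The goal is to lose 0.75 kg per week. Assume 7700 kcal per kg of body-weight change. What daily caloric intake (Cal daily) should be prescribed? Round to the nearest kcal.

1023 Cal daily

Mifflin-St Jeor (female): BMR = 10(76) + 6.25(189) − 5(48) − 161 = 760 + 1181.25 − 240 − 161 = 1540.25 kcal/day.
TEE = 1540.25 × 1.2 = 1848.3 kcal/day.
Required daily deficit = 0.75 × 7700 ÷ 7 = 825 kcal/day.
Target intake = 1848.3 − 825 = 1023.3 kcal/day.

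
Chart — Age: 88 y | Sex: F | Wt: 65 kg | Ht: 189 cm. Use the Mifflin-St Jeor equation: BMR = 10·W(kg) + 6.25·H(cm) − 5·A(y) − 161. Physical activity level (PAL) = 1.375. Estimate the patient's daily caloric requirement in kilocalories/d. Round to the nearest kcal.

1692 kilocalories/d

Mifflin-St Jeor (female): BMR = 10(65) + 6.25(189) − 5(88) − 161 = 650 + 1181.25 − 440 − 161 = 1230.25 kcal/day.
TEE = BMR × activity factor = 1230.25 × 1.375 = 1691.5938 kcal/day.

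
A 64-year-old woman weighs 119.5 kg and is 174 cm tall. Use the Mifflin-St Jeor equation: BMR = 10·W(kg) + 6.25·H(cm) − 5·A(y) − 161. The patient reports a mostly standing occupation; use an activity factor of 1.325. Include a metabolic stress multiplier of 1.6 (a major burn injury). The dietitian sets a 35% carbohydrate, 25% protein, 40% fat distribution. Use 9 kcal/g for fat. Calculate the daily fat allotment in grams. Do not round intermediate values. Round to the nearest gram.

170 g/day

Mifflin-St Jeor (female): BMR = 10(119.5) + 6.25(174) − 5(64) − 161 = 1195 + 1087.5 − 320 − 161 = 1801.5 kcal/day.
TEE = 1801.5 × 1.325 = 2386.9875 kcal/day.
With stress factor 1.6: 2386.9875 × 1.6 = 3819.18 kcal/day.
Fat energy = 40% × 3819.18 = 1527.672 kcal.
Fat = 1527.672 ÷ 9 kcal/g = 169.7413 g.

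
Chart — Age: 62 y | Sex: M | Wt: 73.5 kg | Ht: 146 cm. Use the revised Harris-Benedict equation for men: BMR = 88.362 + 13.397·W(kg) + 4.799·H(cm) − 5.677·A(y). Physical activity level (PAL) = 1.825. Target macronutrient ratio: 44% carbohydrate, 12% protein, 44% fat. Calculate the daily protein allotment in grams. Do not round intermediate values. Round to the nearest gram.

78 g/day

Harris-Benedict: BMR = 88.362 + 13.397(73.5) + 4.799(146) − 5.677(62) = 1421.7215 kcal/day.
TEE = 1421.7215 × 1.825 = 2594.6417 kcal/day.
Protein energy = 12% × 2594.6417 = 311.357 kcal.
Protein = 311.357 ÷ 4 kcal/g = 77.8393 g.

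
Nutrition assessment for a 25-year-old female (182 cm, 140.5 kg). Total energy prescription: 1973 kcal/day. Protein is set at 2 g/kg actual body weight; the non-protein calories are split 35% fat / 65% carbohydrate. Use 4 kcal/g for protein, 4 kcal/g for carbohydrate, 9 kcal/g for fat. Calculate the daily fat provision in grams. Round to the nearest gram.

33 g/day

Protein = 2 × 140.5 = 281 g → 281 × 4 = 1124 kcal.
Non-protein calories = 1973 − 1124 = 849 kcal.
Fat: 35% × 849 = 297.15 kcal; carbohydrate: 551.85 kcal.
Fat: 297.15 kcal ÷ 9 kcal/g = 33.0167 g.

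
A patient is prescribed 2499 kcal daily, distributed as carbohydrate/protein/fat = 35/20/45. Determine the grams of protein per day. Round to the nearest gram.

125 g/day

Protein energy = 20% × 2499 = 499.8 kcal.
At 4 kcal/g: 499.8 ÷ 4 = 124.95 g.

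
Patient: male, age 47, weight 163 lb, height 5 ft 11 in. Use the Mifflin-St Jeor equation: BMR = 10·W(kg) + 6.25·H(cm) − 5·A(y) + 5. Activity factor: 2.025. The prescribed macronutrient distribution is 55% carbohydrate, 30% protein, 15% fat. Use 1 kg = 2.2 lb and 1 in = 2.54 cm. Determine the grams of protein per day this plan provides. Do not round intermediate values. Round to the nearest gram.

249 g/day

Convert to metric: weight = 163 ÷ 2.2 = 74.0909 kg; height = (5×12 + 11) × 2.54 = 71 × 2.54 = 180.34 cm.
Mifflin-St Jeor (male): BMR = 10(74.0909) + 6.25(180.34) − 5(47) + 5 = 740.9091 + 1127.125 − 235 + 5 = 1638.0341 kcal/day.
TEE = 1638.0341 × 2.025 = 3317.019 kcal/day.
Protein energy = 30% × 3317.019 = 995.1057 kcal.
Protein = 995.1057 ÷ 4 kcal/g = 248.7764 g.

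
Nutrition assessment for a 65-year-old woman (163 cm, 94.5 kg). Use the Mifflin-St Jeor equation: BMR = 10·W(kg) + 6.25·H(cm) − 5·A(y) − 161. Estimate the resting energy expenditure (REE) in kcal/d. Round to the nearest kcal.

Mifflin-St Jeor (female): BMR = 10(94.5) + 6.25(163) − 5(65) − 161 = 945 + 1018.75 − 325 − 161 = 1477.75 kcal/day.

1478 kcal/d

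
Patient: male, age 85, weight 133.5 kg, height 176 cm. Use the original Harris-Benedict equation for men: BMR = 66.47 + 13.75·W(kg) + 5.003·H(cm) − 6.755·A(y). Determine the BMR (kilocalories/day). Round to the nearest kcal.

2208 kilocalories/day

Harris-Benedict: BMR = 66.47 + 13.75(133.5) + 5.003(176) − 6.755(85) = 2208.448 kcal/day.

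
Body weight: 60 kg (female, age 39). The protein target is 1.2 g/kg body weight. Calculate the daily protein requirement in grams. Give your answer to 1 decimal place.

Protein = 1.2 g/kg × 60 kg = 72 g/day.

72.0 g/day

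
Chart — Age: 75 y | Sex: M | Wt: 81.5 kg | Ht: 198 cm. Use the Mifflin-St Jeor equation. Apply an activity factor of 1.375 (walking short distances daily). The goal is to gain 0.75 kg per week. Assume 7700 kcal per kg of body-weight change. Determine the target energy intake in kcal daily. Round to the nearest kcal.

3138 kcal daily

Mifflin-St Jeor (male): BMR = 10(81.5) + 6.25(198) − 5(75) + 5 = 815 + 1237.5 − 375 + 5 = 1682.5 kcal/day.
TEE = 1682.5 × 1.375 = 2313.4375 kcal/day.
Required daily surplus = 0.75 × 7700 ÷ 7 = 825 kcal/day.
Target intake = 2313.4375 + 825 = 3138.4375 kcal/day.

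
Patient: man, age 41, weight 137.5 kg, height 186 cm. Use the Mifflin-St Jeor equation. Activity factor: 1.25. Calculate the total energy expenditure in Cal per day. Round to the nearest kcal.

Mifflin-St Jeor (male): BMR = 10(137.5) + 6.25(186) − 5(41) + 5 = 1375 + 1162.5 − 205 + 5 = 2337.5 kcal/day.
TEE = BMR × activity factor = 2337.5 × 1.25 = 2921.875 kcal/day.

2922 Cal per day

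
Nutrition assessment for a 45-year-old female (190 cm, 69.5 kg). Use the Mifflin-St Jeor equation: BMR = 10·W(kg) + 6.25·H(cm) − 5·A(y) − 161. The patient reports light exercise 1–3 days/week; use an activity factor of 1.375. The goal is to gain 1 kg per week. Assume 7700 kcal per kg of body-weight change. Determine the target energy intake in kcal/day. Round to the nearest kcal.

3158 kcal/day

Mifflin-St Jeor (female): BMR = 10(69.5) + 6.25(190) − 5(45) − 161 = 695 + 1187.5 − 225 − 161 = 1496.5 kcal/day.
TEE = 1496.5 × 1.375 = 2057.6875 kcal/day.
Required daily surplus = 1 × 7700 ÷ 7 = 1100 kcal/day.
Target intake = 2057.6875 + 1100 = 3157.6875 kcal/day.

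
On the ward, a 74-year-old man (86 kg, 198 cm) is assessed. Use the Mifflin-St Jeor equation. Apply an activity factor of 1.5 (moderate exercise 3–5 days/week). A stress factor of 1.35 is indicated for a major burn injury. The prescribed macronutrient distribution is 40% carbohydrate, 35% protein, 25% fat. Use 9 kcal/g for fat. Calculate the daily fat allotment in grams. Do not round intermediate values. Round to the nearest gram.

Mifflin-St Jeor (male): BMR = 10(86) + 6.25(198) − 5(74) + 5 = 860 + 1237.5 − 370 + 5 = 1732.5 kcal/day.
TEE = 1732.5 × 1.5 = 2598.75 kcal/day.
With stress factor 1.35: 2598.75 × 1.35 = 3508.3125 kcal/day.
Fat energy = 25% × 3508.3125 = 877.0781 kcal.
Fat = 877.0781 ÷ 9 kcal/g = 97.4531 g.

97 g/day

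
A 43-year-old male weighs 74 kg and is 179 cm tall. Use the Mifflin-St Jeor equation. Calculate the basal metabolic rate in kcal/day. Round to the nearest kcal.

Mifflin-St Jeor (male): BMR = 10(74) + 6.25(179) − 5(43) + 5 = 740 + 1118.75 − 215 + 5 = 1648.75 kcal/day.

1649 kcal/day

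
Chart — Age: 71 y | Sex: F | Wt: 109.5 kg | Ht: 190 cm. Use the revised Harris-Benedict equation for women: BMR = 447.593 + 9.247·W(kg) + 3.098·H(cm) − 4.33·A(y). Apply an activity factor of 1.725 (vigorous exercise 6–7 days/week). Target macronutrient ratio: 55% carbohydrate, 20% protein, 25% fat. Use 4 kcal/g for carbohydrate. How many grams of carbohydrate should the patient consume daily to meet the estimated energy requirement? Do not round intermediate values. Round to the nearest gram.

413 g/day

Harris-Benedict: BMR = 447.593 + 9.247(109.5) + 3.098(190) − 4.33(71) = 1741.3295 kcal/day.
TEE = 1741.3295 × 1.725 = 3003.7934 kcal/day.
Carbohydrate energy = 55% × 3003.7934 = 1652.0864 kcal.
Carbohydrate = 1652.0864 ÷ 4 kcal/g = 413.0216 g.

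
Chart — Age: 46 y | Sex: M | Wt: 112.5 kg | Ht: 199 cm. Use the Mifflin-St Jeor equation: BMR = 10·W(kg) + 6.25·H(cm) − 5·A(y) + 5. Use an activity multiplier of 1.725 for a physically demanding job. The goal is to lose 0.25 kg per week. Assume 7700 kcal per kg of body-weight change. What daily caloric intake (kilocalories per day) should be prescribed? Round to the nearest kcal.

3423 kilocalories per day

Mifflin-St Jeor (male): BMR = 10(112.5) + 6.25(199) − 5(46) + 5 = 1125 + 1243.75 − 230 + 5 = 2143.75 kcal/day.
TEE = 2143.75 × 1.725 = 3697.9688 kcal/day.
Required daily deficit = 0.25 × 7700 ÷ 7 = 275 kcal/day.
Target intake = 3697.9688 − 275 = 3422.9688 kcal/day.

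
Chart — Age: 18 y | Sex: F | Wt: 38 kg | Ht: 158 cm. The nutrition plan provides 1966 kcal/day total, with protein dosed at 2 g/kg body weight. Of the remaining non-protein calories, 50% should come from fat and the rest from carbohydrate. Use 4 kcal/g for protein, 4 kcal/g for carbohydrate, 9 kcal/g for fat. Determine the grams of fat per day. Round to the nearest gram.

92 g/day

Protein = 2 × 38 = 76 g → 76 × 4 = 304 kcal.
Non-protein calories = 1966 − 304 = 1662 kcal.
Fat: 50% × 1662 = 831 kcal; carbohydrate: 831 kcal.
Fat: 831 kcal ÷ 9 kcal/g = 92.3333 g.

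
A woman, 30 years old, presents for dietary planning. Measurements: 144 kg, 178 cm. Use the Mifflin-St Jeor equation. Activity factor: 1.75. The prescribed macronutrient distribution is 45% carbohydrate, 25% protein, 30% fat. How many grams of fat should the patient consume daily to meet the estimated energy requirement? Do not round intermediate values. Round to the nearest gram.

131 g/day

Mifflin-St Jeor (female): BMR = 10(144) + 6.25(178) − 5(30) − 161 = 1440 + 1112.5 − 150 − 161 = 2241.5 kcal/day.
TEE = 2241.5 × 1.75 = 3922.625 kcal/day.
Fat energy = 30% × 3922.625 = 1176.7875 kcal.
Fat = 1176.7875 ÷ 9 kcal/g = 130.7542 g.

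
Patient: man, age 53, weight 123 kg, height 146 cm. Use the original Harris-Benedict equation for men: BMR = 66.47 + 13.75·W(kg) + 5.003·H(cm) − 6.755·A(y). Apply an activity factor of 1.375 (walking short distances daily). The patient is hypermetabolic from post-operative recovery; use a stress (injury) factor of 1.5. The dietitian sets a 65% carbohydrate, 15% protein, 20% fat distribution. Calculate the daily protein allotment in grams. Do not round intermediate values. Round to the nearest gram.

165 g/day

Harris-Benedict: BMR = 66.47 + 13.75(123) + 5.003(146) − 6.755(53) = 2130.143 kcal/day.
TEE = 2130.143 × 1.375 = 2928.9466 kcal/day.
With stress factor 1.5: 2928.9466 × 1.5 = 4393.4199 kcal/day.
Protein energy = 15% × 4393.4199 = 659.013 kcal.
Protein = 659.013 ÷ 4 kcal/g = 164.7532 g.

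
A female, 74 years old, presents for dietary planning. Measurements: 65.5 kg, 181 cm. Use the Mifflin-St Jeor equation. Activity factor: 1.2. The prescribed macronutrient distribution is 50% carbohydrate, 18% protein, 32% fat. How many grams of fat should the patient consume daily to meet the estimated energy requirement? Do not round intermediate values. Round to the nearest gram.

Mifflin-St Jeor (female): BMR = 10(65.5) + 6.25(181) − 5(74) − 161 = 655 + 1131.25 − 370 − 161 = 1255.25 kcal/day.
TEE = 1255.25 × 1.2 = 1506.3 kcal/day.
Fat energy = 32% × 1506.3 = 482.016 kcal.
Fat = 482.016 ÷ 9 kcal/g = 53.5573 g.

54 g/day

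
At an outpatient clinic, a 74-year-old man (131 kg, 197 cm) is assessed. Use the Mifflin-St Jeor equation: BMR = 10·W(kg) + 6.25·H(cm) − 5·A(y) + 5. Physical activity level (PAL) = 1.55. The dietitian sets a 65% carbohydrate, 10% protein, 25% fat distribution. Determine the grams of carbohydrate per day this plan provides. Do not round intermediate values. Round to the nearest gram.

548 g/day

Mifflin-St Jeor (male): BMR = 10(131) + 6.25(197) − 5(74) + 5 = 1310 + 1231.25 − 370 + 5 = 2176.25 kcal/day.
TEE = 2176.25 × 1.55 = 3373.1875 kcal/day.
Carbohydrate energy = 65% × 3373.1875 = 2192.5719 kcal.
Carbohydrate = 2192.5719 ÷ 4 kcal/g = 548.143 g.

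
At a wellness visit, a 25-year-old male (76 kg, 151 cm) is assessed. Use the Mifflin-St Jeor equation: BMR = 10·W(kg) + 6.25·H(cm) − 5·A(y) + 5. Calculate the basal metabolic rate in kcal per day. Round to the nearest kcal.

Mifflin-St Jeor (male): BMR = 10(76) + 6.25(151) − 5(25) + 5 = 760 + 943.75 − 125 + 5 = 1583.75 kcal/day.

1584 kcal per day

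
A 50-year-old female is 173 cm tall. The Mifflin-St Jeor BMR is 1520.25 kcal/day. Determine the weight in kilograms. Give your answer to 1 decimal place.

85.0 kg

1520.25 = 10·W + 6.25(173) − 5(50) − 161
10·W = 1520.25 − 670.25 = 850, so W = 85 kg.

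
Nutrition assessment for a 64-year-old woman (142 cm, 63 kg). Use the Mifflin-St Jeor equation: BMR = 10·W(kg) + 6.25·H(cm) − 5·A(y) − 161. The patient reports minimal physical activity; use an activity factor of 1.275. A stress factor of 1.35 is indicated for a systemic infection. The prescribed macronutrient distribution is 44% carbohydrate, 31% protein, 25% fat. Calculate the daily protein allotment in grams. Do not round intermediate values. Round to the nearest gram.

Mifflin-St Jeor (female): BMR = 10(63) + 6.25(142) − 5(64) − 161 = 630 + 887.5 − 320 − 161 = 1036.5 kcal/day.
TEE = 1036.5 × 1.275 = 1321.5375 kcal/day.
With stress factor 1.35: 1321.5375 × 1.35 = 1784.0756 kcal/day.
Protein energy = 31% × 1784.0756 = 553.0634 kcal.
Protein = 553.0634 ÷ 4 kcal/g = 138.2659 g.

138 g/day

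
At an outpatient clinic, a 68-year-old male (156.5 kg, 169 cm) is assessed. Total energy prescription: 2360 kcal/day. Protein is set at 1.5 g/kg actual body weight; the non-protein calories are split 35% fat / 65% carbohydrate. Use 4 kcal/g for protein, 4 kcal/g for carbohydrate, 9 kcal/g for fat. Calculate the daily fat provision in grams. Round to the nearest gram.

Protein = 1.5 × 156.5 = 234.75 g → 234.75 × 4 = 939 kcal.
Non-protein calories = 2360 − 939 = 1421 kcal.
Fat: 35% × 1421 = 497.35 kcal; carbohydrate: 923.65 kcal.
Fat: 497.35 kcal ÷ 9 kcal/g = 55.2611 g.

55 g/day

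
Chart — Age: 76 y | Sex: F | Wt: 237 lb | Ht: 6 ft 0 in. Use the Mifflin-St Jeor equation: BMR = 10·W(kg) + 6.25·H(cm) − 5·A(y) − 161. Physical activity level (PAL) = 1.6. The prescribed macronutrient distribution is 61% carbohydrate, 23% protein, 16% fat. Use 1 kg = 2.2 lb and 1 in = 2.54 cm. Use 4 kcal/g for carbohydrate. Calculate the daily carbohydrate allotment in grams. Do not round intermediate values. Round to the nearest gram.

410 g/day

Convert to metric: weight = 237 ÷ 2.2 = 107.7273 kg; height = (6×12 + 0) × 2.54 = 72 × 2.54 = 182.88 cm.
Mifflin-St Jeor (female): BMR = 10(107.7273) + 6.25(182.88) − 5(76) − 161 = 1077.2727 + 1143 − 380 − 161 = 1679.2727 kcal/day.
TEE = 1679.2727 × 1.6 = 2686.8364 kcal/day.
Carbohydrate energy = 61% × 2686.8364 = 1638.9702 kcal.
Carbohydrate = 1638.9702 ÷ 4 kcal/g = 409.7425 g.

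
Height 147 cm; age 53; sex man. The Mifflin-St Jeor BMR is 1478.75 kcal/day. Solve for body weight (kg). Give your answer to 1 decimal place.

82.0 kg

1478.75 = 10·W + 6.25(147) − 5(53) + 5
10·W = 1478.75 − 658.75 = 820, so W = 82 kg.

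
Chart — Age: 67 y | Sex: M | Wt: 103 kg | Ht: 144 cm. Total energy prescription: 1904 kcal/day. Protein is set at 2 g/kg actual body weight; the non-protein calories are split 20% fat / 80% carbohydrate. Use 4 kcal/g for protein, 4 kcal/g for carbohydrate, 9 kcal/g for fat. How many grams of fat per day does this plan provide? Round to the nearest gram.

24 g/day

Protein = 2 × 103 = 206 g → 206 × 4 = 824 kcal.
Non-protein calories = 1904 − 824 = 1080 kcal.
Fat: 20% × 1080 = 216 kcal; carbohydrate: 864 kcal.
Fat: 216 kcal ÷ 9 kcal/g = 24 g.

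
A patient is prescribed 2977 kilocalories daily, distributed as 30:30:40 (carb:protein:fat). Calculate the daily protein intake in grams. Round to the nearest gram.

223 g/day

Protein energy = 30% × 2977 = 893.1 kcal.
At 4 kcal/g: 893.1 ÷ 4 = 223.275 g.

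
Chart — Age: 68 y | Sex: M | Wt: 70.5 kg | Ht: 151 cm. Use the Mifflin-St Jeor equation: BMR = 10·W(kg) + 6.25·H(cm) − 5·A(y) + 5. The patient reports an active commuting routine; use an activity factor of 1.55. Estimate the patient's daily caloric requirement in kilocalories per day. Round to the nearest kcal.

2036 kilocalories per day

Mifflin-St Jeor (male): BMR = 10(70.5) + 6.25(151) − 5(68) + 5 = 705 + 943.75 − 340 + 5 = 1313.75 kcal/day.
TEE = BMR × activity factor = 1313.75 × 1.55 = 2036.3125 kcal/day.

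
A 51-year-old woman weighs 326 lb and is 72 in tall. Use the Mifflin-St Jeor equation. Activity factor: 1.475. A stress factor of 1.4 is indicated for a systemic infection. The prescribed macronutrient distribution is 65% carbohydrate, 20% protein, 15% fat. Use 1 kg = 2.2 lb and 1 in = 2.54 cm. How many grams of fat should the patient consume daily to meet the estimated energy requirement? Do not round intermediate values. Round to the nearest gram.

76 g/day

Convert to metric: weight = 326 ÷ 2.2 = 148.1818 kg; height = 72 × 2.54 = 182.88 cm.
Mifflin-St Jeor (female): BMR = 10(148.1818) + 6.25(182.88) − 5(51) − 161 = 1481.8182 + 1143 − 255 − 161 = 2208.8182 kcal/day.
TEE = 2208.8182 × 1.475 = 3258.0068 kcal/day.
With stress factor 1.4: 3258.0068 × 1.4 = 4561.2095 kcal/day.
Fat energy = 15% × 4561.2095 = 684.1814 kcal.
Fat = 684.1814 ÷ 9 kcal/g = 76.0202 g.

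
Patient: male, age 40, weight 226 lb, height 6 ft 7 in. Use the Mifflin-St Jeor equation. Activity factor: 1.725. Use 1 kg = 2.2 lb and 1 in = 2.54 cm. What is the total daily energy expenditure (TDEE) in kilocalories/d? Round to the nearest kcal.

Convert to metric: weight = 226 ÷ 2.2 = 102.7273 kg; height = (6×12 + 7) × 2.54 = 79 × 2.54 = 200.66 cm.
Mifflin-St Jeor (male): BMR = 10(102.7273) + 6.25(200.66) − 5(40) + 5 = 1027.2727 + 1254.125 − 200 + 5 = 2086.3977 kcal/day.
TEE = BMR × activity factor = 2086.3977 × 1.725 = 3599.0361 kcal/day.

3599 kilocalories/d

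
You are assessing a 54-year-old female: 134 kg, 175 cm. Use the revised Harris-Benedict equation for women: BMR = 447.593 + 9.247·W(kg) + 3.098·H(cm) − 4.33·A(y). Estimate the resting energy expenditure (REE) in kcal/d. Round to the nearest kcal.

Harris-Benedict: BMR = 447.593 + 9.247(134) + 3.098(175) − 4.33(54) = 1995.021 kcal/day.

1995 kcal/d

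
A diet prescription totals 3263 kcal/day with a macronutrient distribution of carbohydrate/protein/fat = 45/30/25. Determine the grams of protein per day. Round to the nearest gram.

Protein energy = 30% × 3263 = 978.9 kcal.
At 4 kcal/g: 978.9 ÷ 4 = 244.725 g.

245 g/day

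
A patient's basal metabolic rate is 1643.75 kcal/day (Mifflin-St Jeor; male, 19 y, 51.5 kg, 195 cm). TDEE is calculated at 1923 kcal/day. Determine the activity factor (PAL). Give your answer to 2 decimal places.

1.17

Activity factor = TEE ÷ BMR = 1923 ÷ 1643.75 = 1.17.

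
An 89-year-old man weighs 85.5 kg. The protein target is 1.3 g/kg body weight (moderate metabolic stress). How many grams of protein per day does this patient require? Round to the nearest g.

Protein = 1.3 g/kg × 85.5 kg = 111.15 g/day.

111 g/day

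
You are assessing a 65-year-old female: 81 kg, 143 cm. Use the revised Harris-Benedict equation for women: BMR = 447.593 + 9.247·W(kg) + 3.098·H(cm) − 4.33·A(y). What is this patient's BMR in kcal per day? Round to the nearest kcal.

1358 kcal per day

Harris-Benedict: BMR = 447.593 + 9.247(81) + 3.098(143) − 4.33(65) = 1358.164 kcal/day.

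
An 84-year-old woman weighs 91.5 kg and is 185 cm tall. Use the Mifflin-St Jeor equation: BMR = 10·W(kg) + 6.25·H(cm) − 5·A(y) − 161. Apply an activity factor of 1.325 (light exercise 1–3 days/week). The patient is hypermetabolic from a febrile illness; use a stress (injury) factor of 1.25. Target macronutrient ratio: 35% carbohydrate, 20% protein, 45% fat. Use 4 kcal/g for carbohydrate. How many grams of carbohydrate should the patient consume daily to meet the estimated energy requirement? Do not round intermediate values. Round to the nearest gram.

Mifflin-St Jeor (female): BMR = 10(91.5) + 6.25(185) − 5(84) − 161 = 915 + 1156.25 − 420 − 161 = 1490.25 kcal/day.
TEE = 1490.25 × 1.325 = 1974.5813 kcal/day.
With stress factor 1.25: 1974.5813 × 1.25 = 2468.2266 kcal/day.
Carbohydrate energy = 35% × 2468.2266 = 863.8793 kcal.
Carbohydrate = 863.8793 ÷ 4 kcal/g = 215.9698 g.

216 g/day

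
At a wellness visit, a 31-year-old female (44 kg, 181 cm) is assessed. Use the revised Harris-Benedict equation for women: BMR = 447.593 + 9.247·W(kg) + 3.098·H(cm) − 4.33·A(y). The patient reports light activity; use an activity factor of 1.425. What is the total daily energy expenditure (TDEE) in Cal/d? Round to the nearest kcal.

Harris-Benedict: BMR = 447.593 + 9.247(44) + 3.098(181) − 4.33(31) = 1280.969 kcal/day.
TEE = BMR × activity factor = 1280.969 × 1.425 = 1825.3808 kcal/day.

1825 Cal/d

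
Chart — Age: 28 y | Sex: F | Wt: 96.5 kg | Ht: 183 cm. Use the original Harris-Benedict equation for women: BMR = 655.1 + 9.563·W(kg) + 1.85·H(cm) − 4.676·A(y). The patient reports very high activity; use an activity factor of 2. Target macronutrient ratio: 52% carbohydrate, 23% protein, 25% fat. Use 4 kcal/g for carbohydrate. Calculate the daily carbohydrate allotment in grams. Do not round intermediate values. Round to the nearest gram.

464 g/day

Harris-Benedict: BMR = 655.1 + 9.563(96.5) + 1.85(183) − 4.676(28) = 1785.5515 kcal/day.
TEE = 1785.5515 × 2 = 3571.103 kcal/day.
Carbohydrate energy = 52% × 3571.103 = 1856.9736 kcal.
Carbohydrate = 1856.9736 ÷ 4 kcal/g = 464.2434 g.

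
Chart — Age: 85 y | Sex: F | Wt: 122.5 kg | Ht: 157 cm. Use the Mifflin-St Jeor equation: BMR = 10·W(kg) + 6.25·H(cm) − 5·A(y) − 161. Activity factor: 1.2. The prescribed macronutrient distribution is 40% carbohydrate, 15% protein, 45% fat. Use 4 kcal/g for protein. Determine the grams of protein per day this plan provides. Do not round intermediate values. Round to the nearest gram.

Mifflin-St Jeor (female): BMR = 10(122.5) + 6.25(157) − 5(85) − 161 = 1225 + 981.25 − 425 − 161 = 1620.25 kcal/day.
TEE = 1620.25 × 1.2 = 1944.3 kcal/day.
Protein energy = 15% × 1944.3 = 291.645 kcal.
Protein = 291.645 ÷ 4 kcal/g = 72.9113 g.

73 g/day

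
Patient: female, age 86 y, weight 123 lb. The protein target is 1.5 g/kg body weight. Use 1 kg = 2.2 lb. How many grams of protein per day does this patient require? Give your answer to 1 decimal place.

Weight in kg = 123 ÷ 2.2 = 55.9091 kg.
Protein = 1.5 g/kg × 55.9091 kg = 83.8636 g/day.

83.9 g/day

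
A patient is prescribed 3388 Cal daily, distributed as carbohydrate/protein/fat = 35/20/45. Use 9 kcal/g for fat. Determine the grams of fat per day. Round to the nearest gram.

Fat energy = 45% × 3388 = 1524.6 kcal.
At 9 kcal/g: 1524.6 ÷ 9 = 169.4 g.

169 g/day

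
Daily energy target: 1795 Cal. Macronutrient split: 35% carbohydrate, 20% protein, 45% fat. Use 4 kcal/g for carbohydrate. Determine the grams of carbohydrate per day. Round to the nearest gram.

157 g/day

Carbohydrate energy = 35% × 1795 = 628.25 kcal.
At 4 kcal/g: 628.25 ÷ 4 = 157.0625 g.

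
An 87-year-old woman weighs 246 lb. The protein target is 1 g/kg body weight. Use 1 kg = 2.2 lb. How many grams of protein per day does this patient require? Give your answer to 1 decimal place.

111.8 g/day

Weight in kg = 246 ÷ 2.2 = 111.8182 kg.
Protein = 1 g/kg × 111.8182 kg = 111.8182 g/day.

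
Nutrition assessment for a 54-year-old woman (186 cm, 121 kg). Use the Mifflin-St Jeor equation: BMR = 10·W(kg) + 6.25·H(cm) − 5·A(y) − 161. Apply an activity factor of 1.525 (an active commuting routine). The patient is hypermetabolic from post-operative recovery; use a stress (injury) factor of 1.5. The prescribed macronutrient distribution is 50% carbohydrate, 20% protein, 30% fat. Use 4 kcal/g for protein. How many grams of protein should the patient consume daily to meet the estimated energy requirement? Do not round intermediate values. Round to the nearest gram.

Mifflin-St Jeor (female): BMR = 10(121) + 6.25(186) − 5(54) − 161 = 1210 + 1162.5 − 270 − 161 = 1941.5 kcal/day.
TEE = 1941.5 × 1.525 = 2960.7875 kcal/day.
With stress factor 1.5: 2960.7875 × 1.5 = 4441.1813 kcal/day.
Protein energy = 20% × 4441.1813 = 888.2363 kcal.
Protein = 888.2363 ÷ 4 kcal/g = 222.0591 g.

222 g/day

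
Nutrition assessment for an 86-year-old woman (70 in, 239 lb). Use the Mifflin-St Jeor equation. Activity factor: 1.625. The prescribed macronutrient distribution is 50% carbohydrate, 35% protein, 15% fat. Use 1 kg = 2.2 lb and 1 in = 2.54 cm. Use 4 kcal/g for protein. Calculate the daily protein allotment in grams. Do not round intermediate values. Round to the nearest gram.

228 g/day

Convert to metric: weight = 239 ÷ 2.2 = 108.6364 kg; height = 70 × 2.54 = 177.8 cm.
Mifflin-St Jeor (female): BMR = 10(108.6364) + 6.25(177.8) − 5(86) − 161 = 1086.3636 + 1111.25 − 430 − 161 = 1606.6136 kcal/day.
TEE = 1606.6136 × 1.625 = 2610.7472 kcal/day.
Protein energy = 35% × 2610.7472 = 913.7615 kcal.
Protein = 913.7615 ÷ 4 kcal/g = 228.4404 g.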